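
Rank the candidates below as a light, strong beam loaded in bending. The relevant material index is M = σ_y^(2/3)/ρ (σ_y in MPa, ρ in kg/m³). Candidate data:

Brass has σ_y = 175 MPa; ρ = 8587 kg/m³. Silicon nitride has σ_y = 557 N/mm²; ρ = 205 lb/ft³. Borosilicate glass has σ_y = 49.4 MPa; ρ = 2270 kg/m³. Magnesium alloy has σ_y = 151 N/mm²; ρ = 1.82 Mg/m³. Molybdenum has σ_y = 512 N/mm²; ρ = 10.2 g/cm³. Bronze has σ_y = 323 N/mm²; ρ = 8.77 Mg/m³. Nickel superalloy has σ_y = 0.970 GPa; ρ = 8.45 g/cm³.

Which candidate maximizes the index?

silicon nitride

After converting to SI:
  brass: σ_y = 175.0 MPa, ρ = 8587 kg/m³
  silicon nitride: σ_y = 557.0 MPa, ρ = 3284 kg/m³
  borosilicate glass: σ_y = 49.40 MPa, ρ = 2270 kg/m³
  magnesium alloy: σ_y = 151.0 MPa, ρ = 1820 kg/m³
  molybdenum: σ_y = 512.0 MPa, ρ = 10200 kg/m³
  bronze: σ_y = 323.0 MPa, ρ = 8770 kg/m³
  nickel superalloy: σ_y = 970.0 MPa, ρ = 8450 kg/m³
  silicon nitride: M = 20.6×10⁻³
  magnesium alloy: M = 15.6×10⁻³
  nickel superalloy: M = 11.6×10⁻³
  molybdenum: M = 6.27×10⁻³
  borosilicate glass: M = 5.93×10⁻³
  bronze: M = 5.37×10⁻³
  brass: M = 3.64×10⁻³
Silicon nitride ranks first.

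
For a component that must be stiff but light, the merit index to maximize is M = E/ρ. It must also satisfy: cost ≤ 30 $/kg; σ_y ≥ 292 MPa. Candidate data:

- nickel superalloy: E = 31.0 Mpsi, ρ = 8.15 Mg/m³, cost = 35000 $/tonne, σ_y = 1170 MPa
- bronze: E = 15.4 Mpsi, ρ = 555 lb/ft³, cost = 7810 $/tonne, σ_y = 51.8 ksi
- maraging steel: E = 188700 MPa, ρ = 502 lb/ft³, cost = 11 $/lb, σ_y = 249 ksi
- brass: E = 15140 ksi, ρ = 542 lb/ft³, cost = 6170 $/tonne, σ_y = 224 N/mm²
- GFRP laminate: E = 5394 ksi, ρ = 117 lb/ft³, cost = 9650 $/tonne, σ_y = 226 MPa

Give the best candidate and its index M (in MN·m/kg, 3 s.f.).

Screen on constraints: cost ≤ 30 $/kg; σ_y ≥ 292 MPa. Survivors: bronze, maraging steel.
Putting every candidate on a common basis:
  bronze: E = 106.2 GPa, ρ = 8890 kg/m³
  maraging steel: E = 188.7 GPa, ρ = 8041 kg/m³
  maraging steel: M = 23.5 MN·m/kg
  bronze: M = 11.9 MN·m/kg
Highest index: maraging steel.

maraging steel, M = 23.5 MN·m/kg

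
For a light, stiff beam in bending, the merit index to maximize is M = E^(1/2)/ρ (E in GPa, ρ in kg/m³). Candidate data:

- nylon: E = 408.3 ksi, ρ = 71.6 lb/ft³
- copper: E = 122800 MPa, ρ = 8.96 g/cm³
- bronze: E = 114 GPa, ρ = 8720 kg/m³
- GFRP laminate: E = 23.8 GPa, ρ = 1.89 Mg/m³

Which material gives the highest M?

GFRP laminate

Putting every candidate on a common basis:
  nylon: E = 2.815 GPa, ρ = 1147 kg/m³
  copper: E = 122.8 GPa, ρ = 8960 kg/m³
  bronze: E = 114.0 GPa, ρ = 8720 kg/m³
  GFRP laminate: E = 23.80 GPa, ρ = 1890 kg/m³
  GFRP laminate: M = 2.58×10⁻³
  nylon: M = 1.46×10⁻³
  copper: M = 1.24×10⁻³
  bronze: M = 1.22×10⁻³
GFRP laminate has the largest M.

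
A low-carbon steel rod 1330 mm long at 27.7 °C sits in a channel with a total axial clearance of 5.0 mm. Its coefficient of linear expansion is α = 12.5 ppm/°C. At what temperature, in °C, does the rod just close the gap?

α·L₀·ΔT = 5.0 mm ⇒ ΔT = 5.0 / (12.5×10⁻⁶ × 1330.0) = 300.8 K.
T = 27.7 + 300.8 = 328.5 °C.

328 °C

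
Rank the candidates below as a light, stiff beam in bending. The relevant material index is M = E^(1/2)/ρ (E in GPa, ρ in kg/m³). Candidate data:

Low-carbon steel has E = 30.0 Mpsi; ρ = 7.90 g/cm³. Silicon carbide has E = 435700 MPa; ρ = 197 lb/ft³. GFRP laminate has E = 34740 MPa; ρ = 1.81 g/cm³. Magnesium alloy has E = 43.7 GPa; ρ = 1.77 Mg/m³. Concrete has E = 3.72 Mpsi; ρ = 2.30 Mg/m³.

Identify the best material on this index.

Convert each candidate to consistent units, then evaluate M:
  low-carbon steel: E = 206.8 GPa, ρ = 7900 kg/m³
  silicon carbide: E = 435.7 GPa, ρ = 3156 kg/m³
  GFRP laminate: E = 34.74 GPa, ρ = 1810 kg/m³
  magnesium alloy: E = 43.70 GPa, ρ = 1770 kg/m³
  concrete: E = 25.65 GPa, ρ = 2300 kg/m³
  silicon carbide: M = 6.61×10⁻³
  magnesium alloy: M = 3.73×10⁻³
  GFRP laminate: M = 3.26×10⁻³
  concrete: M = 2.20×10⁻³
  low-carbon steel: M = 1.82×10⁻³
Silicon carbide has the largest M.

silicon carbide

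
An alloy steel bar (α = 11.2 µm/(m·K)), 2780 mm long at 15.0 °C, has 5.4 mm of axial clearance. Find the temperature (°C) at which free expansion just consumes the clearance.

α·L₀·ΔT = 5.4 mm ⇒ ΔT = 5.4 / (11.2×10⁻⁶ × 2780.0) = 173.4 K.
T = 15.0 + 173.4 = 188.4 °C.

188 °C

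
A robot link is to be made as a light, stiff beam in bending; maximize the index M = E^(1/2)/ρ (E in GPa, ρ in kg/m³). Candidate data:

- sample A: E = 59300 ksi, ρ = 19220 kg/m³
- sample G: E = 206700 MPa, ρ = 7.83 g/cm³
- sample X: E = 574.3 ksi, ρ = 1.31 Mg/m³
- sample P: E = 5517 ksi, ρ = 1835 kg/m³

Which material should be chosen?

sample P

Putting every candidate on a common basis:
  sample A: E = 408.9 GPa, ρ = 19220 kg/m³
  sample G: E = 206.7 GPa, ρ = 7830 kg/m³
  sample X: E = 3.960 GPa, ρ = 1310 kg/m³
  sample P: E = 38.04 GPa, ρ = 1835 kg/m³
  sample P: M = 3.36×10⁻³
  sample G: M = 1.84×10⁻³
  sample X: M = 1.52×10⁻³
  sample A: M = 1.05×10⁻³
Highest index: sample P.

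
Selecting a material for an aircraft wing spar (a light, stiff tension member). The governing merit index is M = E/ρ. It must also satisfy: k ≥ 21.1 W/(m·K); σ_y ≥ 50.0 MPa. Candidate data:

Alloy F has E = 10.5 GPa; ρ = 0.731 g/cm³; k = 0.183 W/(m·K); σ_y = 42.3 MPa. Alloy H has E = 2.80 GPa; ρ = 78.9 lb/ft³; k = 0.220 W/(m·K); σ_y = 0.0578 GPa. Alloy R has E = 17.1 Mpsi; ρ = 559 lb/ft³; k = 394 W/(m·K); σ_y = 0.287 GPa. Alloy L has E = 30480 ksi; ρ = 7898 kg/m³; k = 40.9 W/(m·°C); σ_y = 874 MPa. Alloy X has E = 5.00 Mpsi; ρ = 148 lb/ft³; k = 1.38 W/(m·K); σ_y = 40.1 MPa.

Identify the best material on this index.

alloy L

Screen on constraints: k ≥ 21.1 W/(m·K); σ_y ≥ 50.0 MPa. Survivors: alloy R, alloy L.
In SI units:
  alloy R: E = 117.9 GPa, ρ = 8954 kg/m³
  alloy L: E = 210.2 GPa, ρ = 7898 kg/m³
  alloy L: M = 26.6 MN·m/kg
  alloy R: M = 13.2 MN·m/kg
Alloy L has the largest M.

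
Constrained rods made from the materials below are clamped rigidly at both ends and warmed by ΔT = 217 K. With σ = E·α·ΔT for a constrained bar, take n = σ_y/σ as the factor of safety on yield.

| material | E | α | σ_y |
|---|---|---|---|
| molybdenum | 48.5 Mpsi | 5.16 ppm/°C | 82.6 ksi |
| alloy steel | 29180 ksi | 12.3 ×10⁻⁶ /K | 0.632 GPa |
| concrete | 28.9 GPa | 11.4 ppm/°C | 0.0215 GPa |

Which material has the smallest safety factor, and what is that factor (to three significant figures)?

In consistent units (E in GPa, α in ×10⁻⁶/K, σ_y in MPa):
  molybdenum: E = 334.4, α = 5.16, σ_y = 569.5 → σ = 374 MPa, n = 1.52
  alloy steel: E = 201.2, α = 12.3, σ_y = 632.0 → σ = 537 MPa, n = 1.18
  concrete: E = 28.90, α = 11.4, σ_y = 21.50 → σ = 71.5 MPa, n = 0.301
The minimum is concrete at n = 0.301.

concrete, n = 0.301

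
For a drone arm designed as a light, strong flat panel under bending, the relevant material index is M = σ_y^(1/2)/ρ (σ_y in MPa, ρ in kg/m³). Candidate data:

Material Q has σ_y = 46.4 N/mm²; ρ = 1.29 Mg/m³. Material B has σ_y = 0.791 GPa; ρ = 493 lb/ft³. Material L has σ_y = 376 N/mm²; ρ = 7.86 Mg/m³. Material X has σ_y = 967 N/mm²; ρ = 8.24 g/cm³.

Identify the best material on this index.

material Q

Putting every candidate on a common basis:
  material Q: σ_y = 46.40 MPa, ρ = 1290 kg/m³
  material B: σ_y = 791.0 MPa, ρ = 7897 kg/m³
  material L: σ_y = 376.0 MPa, ρ = 7860 kg/m³
  material X: σ_y = 967.0 MPa, ρ = 8240 kg/m³
  material Q: M = 5.28×10⁻³
  material X: M = 3.77×10⁻³
  material B: M = 3.56×10⁻³
  material L: M = 2.47×10⁻³
Material Q ranks first.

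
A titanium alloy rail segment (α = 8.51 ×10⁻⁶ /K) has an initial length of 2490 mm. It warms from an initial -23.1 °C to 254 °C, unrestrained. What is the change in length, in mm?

ΔT = 254 − (-23.1) = 277.1 K.
ΔL = α·L₀·ΔT = 8.51×10⁻⁶ × 2490 mm × 277.1 K = 5.87 mm.

5.87 mm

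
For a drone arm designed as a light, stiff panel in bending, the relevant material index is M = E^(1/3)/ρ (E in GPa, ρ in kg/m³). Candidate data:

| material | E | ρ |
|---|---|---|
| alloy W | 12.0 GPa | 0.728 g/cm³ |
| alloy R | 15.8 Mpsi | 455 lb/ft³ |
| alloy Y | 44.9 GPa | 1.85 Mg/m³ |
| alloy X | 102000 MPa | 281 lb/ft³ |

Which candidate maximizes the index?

alloy W

In SI units:
  alloy W: E = 12.00 GPa, ρ = 728.0 kg/m³
  alloy R: E = 108.9 GPa, ρ = 7288 kg/m³
  alloy Y: E = 44.90 GPa, ρ = 1850 kg/m³
  alloy X: E = 102.0 GPa, ρ = 4501 kg/m³
  alloy W: M = 3.14×10⁻³
  alloy Y: M = 1.92×10⁻³
  alloy X: M = 1.04×10⁻³
  alloy R: M = 0.655×10⁻³
Highest index: alloy W.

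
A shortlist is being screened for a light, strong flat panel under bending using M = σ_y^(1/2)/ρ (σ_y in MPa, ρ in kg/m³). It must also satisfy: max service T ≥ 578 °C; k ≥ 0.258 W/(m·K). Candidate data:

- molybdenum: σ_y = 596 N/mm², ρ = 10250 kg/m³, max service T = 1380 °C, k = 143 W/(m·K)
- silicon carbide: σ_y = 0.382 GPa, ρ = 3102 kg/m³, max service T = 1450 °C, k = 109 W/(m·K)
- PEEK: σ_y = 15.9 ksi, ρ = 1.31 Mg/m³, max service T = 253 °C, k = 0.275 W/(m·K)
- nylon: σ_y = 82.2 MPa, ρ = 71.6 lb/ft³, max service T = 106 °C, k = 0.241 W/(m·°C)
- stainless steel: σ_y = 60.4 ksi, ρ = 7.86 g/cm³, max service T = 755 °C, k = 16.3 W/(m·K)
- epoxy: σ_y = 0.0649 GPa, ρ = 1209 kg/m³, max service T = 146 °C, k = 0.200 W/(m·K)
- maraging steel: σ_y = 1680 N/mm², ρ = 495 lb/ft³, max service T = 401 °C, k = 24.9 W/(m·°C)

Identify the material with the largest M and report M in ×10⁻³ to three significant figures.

silicon carbide, M = 6.30×10⁻³

Screen on constraints: max service T ≥ 578 °C; k ≥ 0.258 W/(m·K). Survivors: molybdenum, silicon carbide, stainless steel.
Normalizing units and computing the index:
  molybdenum: σ_y = 596.0 MPa, ρ = 10250 kg/m³
  silicon carbide: σ_y = 382.0 MPa, ρ = 3102 kg/m³
  stainless steel: σ_y = 416.4 MPa, ρ = 7860 kg/m³
  silicon carbide: M = 6.30×10⁻³
  stainless steel: M = 2.60×10⁻³
  molybdenum: M = 2.38×10⁻³
Silicon carbide has the largest M.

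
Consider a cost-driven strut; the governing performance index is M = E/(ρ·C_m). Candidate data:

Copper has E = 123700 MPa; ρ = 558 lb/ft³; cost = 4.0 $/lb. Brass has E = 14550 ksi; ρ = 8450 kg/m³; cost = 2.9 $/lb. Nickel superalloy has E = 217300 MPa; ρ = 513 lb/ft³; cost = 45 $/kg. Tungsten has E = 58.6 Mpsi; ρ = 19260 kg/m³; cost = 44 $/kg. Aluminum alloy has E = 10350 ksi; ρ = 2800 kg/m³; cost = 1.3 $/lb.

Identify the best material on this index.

aluminum alloy

Putting every candidate on a common basis:
  copper: E = 123.7 GPa, ρ = 8938 kg/m³, cost = 8.818 $/kg
  brass: E = 100.3 GPa, ρ = 8450 kg/m³, cost = 6.393 $/kg
  nickel superalloy: E = 217.3 GPa, ρ = 8217 kg/m³, cost = 45.00 $/kg
  tungsten: E = 404.0 GPa, ρ = 19260 kg/m³, cost = 44.00 $/kg
  aluminum alloy: E = 71.36 GPa, ρ = 2800 kg/m³, cost = 2.866 $/kg
  aluminum alloy: M = 8.89 MN·m per $
  brass: M = 1.86 MN·m per $
  copper: M = 1.57 MN·m per $
  nickel superalloy: M = 0.588 MN·m per $
  tungsten: M = 0.477 MN·m per $
The maximum is for aluminum alloy.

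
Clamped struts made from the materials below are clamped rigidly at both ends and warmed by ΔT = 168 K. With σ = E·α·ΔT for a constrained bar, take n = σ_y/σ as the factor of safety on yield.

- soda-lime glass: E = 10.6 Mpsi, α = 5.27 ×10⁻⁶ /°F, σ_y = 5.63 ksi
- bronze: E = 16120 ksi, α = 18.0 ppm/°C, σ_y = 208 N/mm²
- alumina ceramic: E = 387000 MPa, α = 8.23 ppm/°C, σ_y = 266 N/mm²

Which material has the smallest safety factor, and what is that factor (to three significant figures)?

With everything in SI (GPa, ×10⁻⁶/K, MPa):
  soda-lime glass: E = 73.08, α = 9.49, σ_y = 38.82 → σ = 116 MPa, n = 0.333
  bronze: E = 111.1, α = 18.0, σ_y = 208.0 → σ = 336 MPa, n = 0.619
  alumina ceramic: E = 387.0, α = 8.23, σ_y = 266.0 → σ = 535 MPa, n = 0.497
Soda-lime glass has the lowest safety factor, n = 0.333.

soda-lime glass, n = 0.333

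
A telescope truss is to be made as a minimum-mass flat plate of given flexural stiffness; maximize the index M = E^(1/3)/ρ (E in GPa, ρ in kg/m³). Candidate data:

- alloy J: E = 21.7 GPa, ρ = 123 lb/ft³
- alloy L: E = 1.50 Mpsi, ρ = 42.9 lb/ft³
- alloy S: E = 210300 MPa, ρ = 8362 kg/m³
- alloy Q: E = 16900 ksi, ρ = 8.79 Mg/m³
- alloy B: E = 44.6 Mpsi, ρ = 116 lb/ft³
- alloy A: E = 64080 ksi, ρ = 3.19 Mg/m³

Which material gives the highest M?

In SI units:
  alloy J: E = 21.70 GPa, ρ = 1970 kg/m³
  alloy L: E = 10.34 GPa, ρ = 687.2 kg/m³
  alloy S: E = 210.3 GPa, ρ = 8362 kg/m³
  alloy Q: E = 116.5 GPa, ρ = 8790 kg/m³
  alloy B: E = 307.5 GPa, ρ = 1858 kg/m³
  alloy A: E = 441.8 GPa, ρ = 3190 kg/m³
  alloy B: M = 3.63×10⁻³
  alloy L: M = 3.17×10⁻³
  alloy A: M = 2.39×10⁻³
  alloy J: M = 1.42×10⁻³
  alloy S: M = 0.711×10⁻³
  alloy Q: M = 0.556×10⁻³
Alloy B ranks first.

alloy B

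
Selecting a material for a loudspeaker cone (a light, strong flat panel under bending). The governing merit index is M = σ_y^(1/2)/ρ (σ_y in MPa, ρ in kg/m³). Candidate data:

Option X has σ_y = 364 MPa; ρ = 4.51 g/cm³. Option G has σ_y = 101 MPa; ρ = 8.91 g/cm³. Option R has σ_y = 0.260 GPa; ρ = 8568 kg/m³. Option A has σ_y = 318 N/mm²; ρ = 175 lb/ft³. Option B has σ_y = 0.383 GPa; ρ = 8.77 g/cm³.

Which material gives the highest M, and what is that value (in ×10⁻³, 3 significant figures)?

After converting to SI:
  option X: σ_y = 364.0 MPa, ρ = 4510 kg/m³
  option G: σ_y = 101.0 MPa, ρ = 8910 kg/m³
  option R: σ_y = 260.0 MPa, ρ = 8568 kg/m³
  option A: σ_y = 318.0 MPa, ρ = 2803 kg/m³
  option B: σ_y = 383.0 MPa, ρ = 8770 kg/m³
  option A: M = 6.36×10⁻³
  option X: M = 4.23×10⁻³
  option B: M = 2.23×10⁻³
  option R: M = 1.88×10⁻³
  option G: M = 1.13×10⁻³
Option A ranks first.

option A, M = 6.36×10⁻³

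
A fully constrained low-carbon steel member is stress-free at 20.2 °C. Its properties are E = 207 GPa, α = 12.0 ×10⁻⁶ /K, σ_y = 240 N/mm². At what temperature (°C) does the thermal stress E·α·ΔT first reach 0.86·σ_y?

103 °C

σ_y = 240 N/mm² = 240.0 MPa.
E·α·ΔT = 206.4 MPa ⇒ ΔT = 206.4 / (207.0×10³ × 12.0×10⁻⁶) = 83.09 K.
T = 20.2 + 83.09 = 103.3 °C.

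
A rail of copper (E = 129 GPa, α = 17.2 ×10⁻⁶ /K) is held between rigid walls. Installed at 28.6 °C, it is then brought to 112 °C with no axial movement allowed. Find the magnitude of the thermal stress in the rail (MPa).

ΔT = 83.40 K. Constrained thermal stress σ = E·α·ΔT = 129.0×10³ MPa × 17.2×10⁻⁶ × 83.40 = 185 MPa (compressive).

185 MPa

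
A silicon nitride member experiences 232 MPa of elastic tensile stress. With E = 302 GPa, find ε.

ε = σ/E = 232 / 302000 = 7.68×10⁻⁴.

7.68×10⁻⁴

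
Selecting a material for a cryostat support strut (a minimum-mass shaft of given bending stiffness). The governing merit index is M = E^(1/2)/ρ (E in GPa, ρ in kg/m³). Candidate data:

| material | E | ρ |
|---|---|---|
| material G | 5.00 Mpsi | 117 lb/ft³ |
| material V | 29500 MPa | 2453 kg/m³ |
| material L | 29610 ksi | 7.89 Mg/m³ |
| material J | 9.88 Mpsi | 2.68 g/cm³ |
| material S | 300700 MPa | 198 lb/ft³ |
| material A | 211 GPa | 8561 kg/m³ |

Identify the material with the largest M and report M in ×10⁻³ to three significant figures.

material S, M = 5.47×10⁻³

Putting every candidate on a common basis:
  material G: E = 34.47 GPa, ρ = 1874 kg/m³
  material V: E = 29.50 GPa, ρ = 2453 kg/m³
  material L: E = 204.2 GPa, ρ = 7890 kg/m³
  material J: E = 68.12 GPa, ρ = 2680 kg/m³
  material S: E = 300.7 GPa, ρ = 3172 kg/m³
  material A: E = 211.0 GPa, ρ = 8561 kg/m³
  material S: M = 5.47×10⁻³
  material G: M = 3.13×10⁻³
  material J: M = 3.08×10⁻³
  material V: M = 2.21×10⁻³
  material L: M = 1.81×10⁻³
  material A: M = 1.70×10⁻³
Highest index: material S.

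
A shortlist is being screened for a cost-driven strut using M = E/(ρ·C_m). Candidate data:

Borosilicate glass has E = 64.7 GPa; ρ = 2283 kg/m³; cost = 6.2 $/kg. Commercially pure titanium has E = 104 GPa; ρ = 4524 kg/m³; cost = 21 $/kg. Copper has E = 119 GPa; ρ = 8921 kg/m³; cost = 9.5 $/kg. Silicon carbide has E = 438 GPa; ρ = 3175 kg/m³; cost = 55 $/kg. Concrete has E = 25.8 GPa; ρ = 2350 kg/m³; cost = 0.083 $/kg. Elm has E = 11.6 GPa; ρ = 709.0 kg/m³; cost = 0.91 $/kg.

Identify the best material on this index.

Evaluate M for each candidate:
  concrete: M = 132 MN·m per $
  elm: M = 18.0 MN·m per $
  borosilicate glass: M = 4.57 MN·m per $
  silicon carbide: M = 2.51 MN·m per $
  copper: M = 1.40 MN·m per $
  commercially pure titanium: M = 1.09 MN·m per $
Highest index: concrete.

concrete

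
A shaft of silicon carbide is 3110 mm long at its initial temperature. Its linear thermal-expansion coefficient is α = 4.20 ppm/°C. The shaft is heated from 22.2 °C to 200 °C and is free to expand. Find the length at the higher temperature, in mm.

3112.3 mm

ΔT = 200 − 22.2 = 177.8 K.
ΔL = α·L₀·ΔT = 4.20×10⁻⁶ × 3110 mm × 177.8 K = 2.32 mm.
L = L₀ + ΔL = 3110 + 2.32 = 3112.3 mm.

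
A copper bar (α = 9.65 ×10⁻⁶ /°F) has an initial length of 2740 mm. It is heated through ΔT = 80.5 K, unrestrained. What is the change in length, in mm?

Convert α: 9.65×10⁻⁶/°F × (9/5) = 17.4×10⁻⁶/K.
ΔL = α·L₀·ΔT = 17.4×10⁻⁶ × 2740 mm × 80.50 K = 3.83 mm.

3.83 mm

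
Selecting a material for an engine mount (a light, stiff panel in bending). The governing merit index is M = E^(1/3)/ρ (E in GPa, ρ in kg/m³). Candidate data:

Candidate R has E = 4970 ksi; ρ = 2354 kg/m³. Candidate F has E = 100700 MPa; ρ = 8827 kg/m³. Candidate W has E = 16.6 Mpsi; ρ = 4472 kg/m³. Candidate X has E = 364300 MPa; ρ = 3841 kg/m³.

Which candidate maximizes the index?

candidate X

Putting every candidate on a common basis:
  candidate R: E = 34.27 GPa, ρ = 2354 kg/m³
  candidate F: E = 100.7 GPa, ρ = 8827 kg/m³
  candidate W: E = 114.5 GPa, ρ = 4472 kg/m³
  candidate X: E = 364.3 GPa, ρ = 3841 kg/m³
  candidate X: M = 1.86×10⁻³
  candidate R: M = 1.38×10⁻³
  candidate W: M = 1.09×10⁻³
  candidate F: M = 0.527×10⁻³
Candidate X has the largest M.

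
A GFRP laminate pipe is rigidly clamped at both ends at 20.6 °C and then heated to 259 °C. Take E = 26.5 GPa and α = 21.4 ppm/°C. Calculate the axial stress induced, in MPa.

135 MPa

ΔT = 238.4 K. Constrained thermal stress σ = E·α·ΔT = 26.50×10³ MPa × 21.4×10⁻⁶ × 238.4 = 135 MPa (compressive).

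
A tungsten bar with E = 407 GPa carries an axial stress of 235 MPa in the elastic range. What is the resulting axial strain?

5.77×10⁻⁴

ε = σ/E = 235 / 407000 = 5.77×10⁻⁴.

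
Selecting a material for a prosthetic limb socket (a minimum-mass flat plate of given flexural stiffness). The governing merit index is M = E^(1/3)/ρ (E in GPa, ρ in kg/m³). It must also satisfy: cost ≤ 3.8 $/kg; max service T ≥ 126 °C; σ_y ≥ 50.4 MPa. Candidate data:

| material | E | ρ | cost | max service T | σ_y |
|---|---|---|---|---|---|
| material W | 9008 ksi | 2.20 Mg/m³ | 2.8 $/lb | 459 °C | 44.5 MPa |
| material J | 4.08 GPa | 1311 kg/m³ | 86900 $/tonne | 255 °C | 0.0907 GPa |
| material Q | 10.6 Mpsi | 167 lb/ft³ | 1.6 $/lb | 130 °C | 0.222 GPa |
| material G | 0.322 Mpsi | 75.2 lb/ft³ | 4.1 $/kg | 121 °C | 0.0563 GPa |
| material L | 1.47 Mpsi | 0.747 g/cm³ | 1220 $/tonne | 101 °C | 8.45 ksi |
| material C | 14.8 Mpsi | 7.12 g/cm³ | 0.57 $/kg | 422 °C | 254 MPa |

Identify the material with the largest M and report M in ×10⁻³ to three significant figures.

Screen on constraints: cost ≤ 3.8 $/kg; max service T ≥ 126 °C; σ_y ≥ 50.4 MPa. Survivors: material Q, material C.
Putting every candidate on a common basis:
  material Q: E = 73.08 GPa, ρ = 2675 kg/m³
  material C: E = 102.0 GPa, ρ = 7120 kg/m³
  material Q: M = 1.56×10⁻³
  material C: M = 0.656×10⁻³
Material Q ranks first.

material Q, M = 1.56×10⁻³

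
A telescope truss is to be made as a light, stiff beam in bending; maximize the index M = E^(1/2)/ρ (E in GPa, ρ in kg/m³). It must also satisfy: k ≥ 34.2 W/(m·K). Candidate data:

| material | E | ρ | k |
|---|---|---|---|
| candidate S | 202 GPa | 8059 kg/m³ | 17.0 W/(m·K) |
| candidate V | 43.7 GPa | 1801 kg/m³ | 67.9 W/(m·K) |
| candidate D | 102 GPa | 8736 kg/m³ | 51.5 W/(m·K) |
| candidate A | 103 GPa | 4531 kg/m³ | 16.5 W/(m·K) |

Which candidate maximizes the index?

Screen on constraints: k ≥ 34.2 W/(m·K). Survivors: candidate V, candidate D.
Per-candidate index values:
  candidate V: M = 3.67×10⁻³
  candidate D: M = 1.16×10⁻³
Highest index: candidate V.

candidate V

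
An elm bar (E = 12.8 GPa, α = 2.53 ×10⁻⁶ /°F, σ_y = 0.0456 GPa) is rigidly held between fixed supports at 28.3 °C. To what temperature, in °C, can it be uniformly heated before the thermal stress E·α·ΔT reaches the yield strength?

α = 2.53×10⁻⁶/°F × 9/5 = 4.55×10⁻⁶/K.
σ_y = 0.0456 GPa = 45.60 MPa.
E·α·ΔT = 45.60 MPa ⇒ ΔT = 45.60 / (12.80×10³ × 4.55×10⁻⁶) = 782.3 K.
T = 28.3 + 782.3 = 810.6 °C.

811 °C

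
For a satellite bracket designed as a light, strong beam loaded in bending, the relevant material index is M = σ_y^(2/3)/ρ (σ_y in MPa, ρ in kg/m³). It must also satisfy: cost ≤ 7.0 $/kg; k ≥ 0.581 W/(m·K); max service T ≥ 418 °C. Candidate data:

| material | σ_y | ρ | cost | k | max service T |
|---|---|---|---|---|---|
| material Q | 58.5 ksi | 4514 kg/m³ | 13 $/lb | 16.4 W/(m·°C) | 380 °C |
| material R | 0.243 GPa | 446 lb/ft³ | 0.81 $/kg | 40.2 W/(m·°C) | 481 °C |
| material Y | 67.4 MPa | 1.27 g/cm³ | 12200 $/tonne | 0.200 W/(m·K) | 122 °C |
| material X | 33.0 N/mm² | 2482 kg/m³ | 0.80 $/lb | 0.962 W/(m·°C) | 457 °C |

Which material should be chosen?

material R

Screen on constraints: cost ≤ 7.0 $/kg; k ≥ 0.581 W/(m·K); max service T ≥ 418 °C. Survivors: material R, material X.
Normalizing units and computing the index:
  material R: σ_y = 243.0 MPa, ρ = 7144 kg/m³
  material X: σ_y = 33.00 MPa, ρ = 2482 kg/m³
  material R: M = 5.45×10⁻³
  material X: M = 4.15×10⁻³
The maximum is for material R.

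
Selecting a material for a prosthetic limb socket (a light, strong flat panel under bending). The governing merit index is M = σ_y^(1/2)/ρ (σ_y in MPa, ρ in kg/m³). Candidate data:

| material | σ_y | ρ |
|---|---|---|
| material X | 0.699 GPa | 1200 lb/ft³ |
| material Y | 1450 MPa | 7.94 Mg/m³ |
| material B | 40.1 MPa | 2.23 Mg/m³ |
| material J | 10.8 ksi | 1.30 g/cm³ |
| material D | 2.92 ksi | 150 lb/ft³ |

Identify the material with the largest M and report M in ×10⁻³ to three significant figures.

In SI units:
  material X: σ_y = 699.0 MPa, ρ = 19220 kg/m³
  material Y: σ_y = 1450 MPa, ρ = 7940 kg/m³
  material B: σ_y = 40.10 MPa, ρ = 2230 kg/m³
  material J: σ_y = 74.46 MPa, ρ = 1300 kg/m³
  material D: σ_y = 20.13 MPa, ρ = 2403 kg/m³
  material J: M = 6.64×10⁻³
  material Y: M = 4.80×10⁻³
  material B: M = 2.84×10⁻³
  material D: M = 1.87×10⁻³
  material X: M = 1.38×10⁻³
Highest index: material J.

material J, M = 6.64×10⁻³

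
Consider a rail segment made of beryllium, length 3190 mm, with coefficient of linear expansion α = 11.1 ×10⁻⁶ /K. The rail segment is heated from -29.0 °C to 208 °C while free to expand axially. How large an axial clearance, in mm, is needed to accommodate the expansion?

8.39 mm

ΔT = 208 − (-29.0) = 237.0 K.
ΔL = α·L₀·ΔT = 11.1×10⁻⁶ × 3190 mm × 237.0 K = 8.39 mm.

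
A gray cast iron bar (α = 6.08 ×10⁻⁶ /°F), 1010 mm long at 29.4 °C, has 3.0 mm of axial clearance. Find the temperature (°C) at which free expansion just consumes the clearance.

301 °C

α = 6.08×10⁻⁶/°F × 9/5 = 10.9×10⁻⁶/K.
α·L₀·ΔT = 3.0 mm ⇒ ΔT = 3.0 / (10.9×10⁻⁶ × 1010.0) = 271.4 K.
T = 29.4 + 271.4 = 300.8 °C.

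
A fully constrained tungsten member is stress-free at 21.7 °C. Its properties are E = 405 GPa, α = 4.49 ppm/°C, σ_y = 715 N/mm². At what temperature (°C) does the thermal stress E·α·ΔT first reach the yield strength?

415 °C

σ_y = 715 N/mm² = 715.0 MPa.
E·α·ΔT = 715.0 MPa ⇒ ΔT = 715.0 / (405.0×10³ × 4.49×10⁻⁶) = 393.2 K.
T = 21.7 + 393.2 = 414.9 °C.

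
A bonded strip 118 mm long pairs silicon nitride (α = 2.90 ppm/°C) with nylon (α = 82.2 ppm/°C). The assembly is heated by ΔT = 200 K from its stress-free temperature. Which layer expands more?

nylon

α(silicon nitride) = 2.90×10⁻⁶/K vs α(nylon) = 82.2×10⁻⁶/K.
Higher α expands more for the same ΔT: nylon.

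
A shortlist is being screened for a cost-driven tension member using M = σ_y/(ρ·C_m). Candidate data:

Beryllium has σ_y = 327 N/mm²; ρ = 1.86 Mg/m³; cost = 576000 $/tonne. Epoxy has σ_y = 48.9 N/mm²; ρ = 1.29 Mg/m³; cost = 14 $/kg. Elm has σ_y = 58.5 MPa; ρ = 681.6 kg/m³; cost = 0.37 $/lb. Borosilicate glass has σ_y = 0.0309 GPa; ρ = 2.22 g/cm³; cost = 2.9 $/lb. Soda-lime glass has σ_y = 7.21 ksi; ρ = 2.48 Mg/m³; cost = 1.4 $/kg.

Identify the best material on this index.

Putting every candidate on a common basis:
  beryllium: σ_y = 327.0 MPa, ρ = 1860 kg/m³, cost = 576.0 $/kg
  epoxy: σ_y = 48.90 MPa, ρ = 1290 kg/m³, cost = 14.00 $/kg
  elm: σ_y = 58.50 MPa, ρ = 681.6 kg/m³, cost = 0.8157 $/kg
  borosilicate glass: σ_y = 30.90 MPa, ρ = 2220 kg/m³, cost = 6.393 $/kg
  soda-lime glass: σ_y = 49.71 MPa, ρ = 2480 kg/m³, cost = 1.400 $/kg
  elm: M = 105 kN·m per $
  soda-lime glass: M = 14.3 kN·m per $
  epoxy: M = 2.71 kN·m per $
  borosilicate glass: M = 2.18 kN·m per $
  beryllium: M = 0.305 kN·m per $
Elm has the largest M.

elm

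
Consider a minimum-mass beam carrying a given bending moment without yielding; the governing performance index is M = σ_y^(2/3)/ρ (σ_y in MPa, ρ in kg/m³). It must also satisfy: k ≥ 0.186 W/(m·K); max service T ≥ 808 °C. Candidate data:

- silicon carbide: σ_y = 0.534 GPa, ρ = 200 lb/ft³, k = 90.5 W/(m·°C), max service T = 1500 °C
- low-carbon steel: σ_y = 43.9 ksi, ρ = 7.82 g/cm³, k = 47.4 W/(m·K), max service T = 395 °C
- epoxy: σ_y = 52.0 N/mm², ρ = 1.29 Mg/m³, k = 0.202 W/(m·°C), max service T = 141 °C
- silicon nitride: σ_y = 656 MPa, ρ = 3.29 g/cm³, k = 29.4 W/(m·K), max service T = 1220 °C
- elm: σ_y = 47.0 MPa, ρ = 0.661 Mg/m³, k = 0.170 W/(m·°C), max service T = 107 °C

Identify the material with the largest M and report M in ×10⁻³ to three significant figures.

silicon nitride, M = 22.9×10⁻³

Screen on constraints: k ≥ 0.186 W/(m·K); max service T ≥ 808 °C. Survivors: silicon carbide, silicon nitride.
Convert each candidate to consistent units, then evaluate M:
  silicon carbide: σ_y = 534.0 MPa, ρ = 3204 kg/m³
  silicon nitride: σ_y = 656.0 MPa, ρ = 3290 kg/m³
  silicon nitride: M = 22.9×10⁻³
  silicon carbide: M = 20.5×10⁻³
Silicon nitride has the largest M.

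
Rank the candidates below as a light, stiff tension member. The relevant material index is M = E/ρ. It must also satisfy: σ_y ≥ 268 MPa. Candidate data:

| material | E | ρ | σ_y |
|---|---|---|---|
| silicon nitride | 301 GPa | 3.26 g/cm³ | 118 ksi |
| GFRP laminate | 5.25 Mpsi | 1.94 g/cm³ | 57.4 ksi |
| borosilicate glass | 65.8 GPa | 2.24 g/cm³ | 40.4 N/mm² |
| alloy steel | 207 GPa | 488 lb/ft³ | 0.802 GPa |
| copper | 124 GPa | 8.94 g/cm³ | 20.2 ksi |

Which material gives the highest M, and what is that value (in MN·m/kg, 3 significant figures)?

Screen on constraints: σ_y ≥ 268 MPa. Survivors: silicon nitride, GFRP laminate, alloy steel.
In SI units:
  silicon nitride: E = 301.0 GPa, ρ = 3260 kg/m³
  GFRP laminate: E = 36.20 GPa, ρ = 1940 kg/m³
  alloy steel: E = 207.0 GPa, ρ = 7817 kg/m³
  silicon nitride: M = 92.3 MN·m/kg
  alloy steel: M = 26.5 MN·m/kg
  GFRP laminate: M = 18.7 MN·m/kg
The maximum is for silicon nitride.

silicon nitride, M = 92.3 MN·m/kg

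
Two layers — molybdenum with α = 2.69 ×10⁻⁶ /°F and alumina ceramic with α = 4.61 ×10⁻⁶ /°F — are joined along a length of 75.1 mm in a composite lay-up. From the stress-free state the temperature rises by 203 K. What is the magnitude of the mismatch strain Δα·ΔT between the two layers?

molybdenum: α = 2.69×10⁻⁶/°F × 9/5 = 4.84×10⁻⁶/K.
alumina ceramic: α = 4.61×10⁻⁶/°F × 9/5 = 8.30×10⁻⁶/K.
Δα = |4.84 − 8.30|×10⁻⁶/K = 3.46×10⁻⁶/K.
Mismatch strain = Δα·ΔT = 3.46×10⁻⁶ × 203.0 = 7.02×10⁻⁴.

7.02×10⁻⁴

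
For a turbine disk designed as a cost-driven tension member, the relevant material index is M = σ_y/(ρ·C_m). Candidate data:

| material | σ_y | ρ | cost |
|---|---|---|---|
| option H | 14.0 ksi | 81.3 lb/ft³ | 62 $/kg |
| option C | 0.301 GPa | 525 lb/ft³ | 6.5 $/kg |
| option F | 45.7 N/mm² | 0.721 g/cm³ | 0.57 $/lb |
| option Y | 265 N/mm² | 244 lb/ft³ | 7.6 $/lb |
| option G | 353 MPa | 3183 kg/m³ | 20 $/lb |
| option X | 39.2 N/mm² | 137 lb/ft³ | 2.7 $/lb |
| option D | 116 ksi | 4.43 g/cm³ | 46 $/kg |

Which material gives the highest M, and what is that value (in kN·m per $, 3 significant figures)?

In SI units:
  option H: σ_y = 96.53 MPa, ρ = 1302 kg/m³, cost = 62.00 $/kg
  option C: σ_y = 301.0 MPa, ρ = 8410 kg/m³, cost = 6.500 $/kg
  option F: σ_y = 45.70 MPa, ρ = 721.0 kg/m³, cost = 1.257 $/kg
  option Y: σ_y = 265.0 MPa, ρ = 3909 kg/m³, cost = 16.75 $/kg
  option G: σ_y = 353.0 MPa, ρ = 3183 kg/m³, cost = 44.09 $/kg
  option X: σ_y = 39.20 MPa, ρ = 2195 kg/m³, cost = 5.952 $/kg
  option D: σ_y = 799.8 MPa, ρ = 4430 kg/m³, cost = 46.00 $/kg
  option F: M = 50.4 kN·m per $
  option C: M = 5.51 kN·m per $
  option Y: M = 4.05 kN·m per $
  option D: M = 3.92 kN·m per $
  option X: M = 3.00 kN·m per $
  option G: M = 2.52 kN·m per $
  option H: M = 1.20 kN·m per $
Option F ranks first.

option F, M = 50.4 kN·m per $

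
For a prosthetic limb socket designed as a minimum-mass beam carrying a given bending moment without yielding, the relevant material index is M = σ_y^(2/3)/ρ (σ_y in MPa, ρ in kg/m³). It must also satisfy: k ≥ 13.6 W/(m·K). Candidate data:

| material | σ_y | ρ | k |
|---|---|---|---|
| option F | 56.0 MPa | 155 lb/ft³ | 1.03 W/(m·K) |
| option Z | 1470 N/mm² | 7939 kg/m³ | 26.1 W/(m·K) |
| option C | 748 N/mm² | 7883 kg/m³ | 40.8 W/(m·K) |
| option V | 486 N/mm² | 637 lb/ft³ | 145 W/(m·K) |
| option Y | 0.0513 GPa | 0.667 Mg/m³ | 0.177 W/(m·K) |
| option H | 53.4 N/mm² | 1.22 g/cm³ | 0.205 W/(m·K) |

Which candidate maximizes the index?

Screen on constraints: k ≥ 13.6 W/(m·K). Survivors: option Z, option C, option V.
Normalizing units and computing the index:
  option Z: σ_y = 1470 MPa, ρ = 7939 kg/m³
  option C: σ_y = 748.0 MPa, ρ = 7883 kg/m³
  option V: σ_y = 486.0 MPa, ρ = 10200 kg/m³
  option Z: M = 16.3×10⁻³
  option C: M = 10.5×10⁻³
  option V: M = 6.06×10⁻³
Highest index: option Z.

option Z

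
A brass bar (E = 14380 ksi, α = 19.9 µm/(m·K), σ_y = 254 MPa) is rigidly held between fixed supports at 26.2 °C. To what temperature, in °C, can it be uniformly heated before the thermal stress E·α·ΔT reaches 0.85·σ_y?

E = 14380 ksi = 99.15 GPa.
E·α·ΔT = 215.9 MPa ⇒ ΔT = 215.9 / (99.15×10³ × 19.9×10⁻⁶) = 109.4 K.
T = 26.2 + 109.4 = 135.6 °C.

136 °C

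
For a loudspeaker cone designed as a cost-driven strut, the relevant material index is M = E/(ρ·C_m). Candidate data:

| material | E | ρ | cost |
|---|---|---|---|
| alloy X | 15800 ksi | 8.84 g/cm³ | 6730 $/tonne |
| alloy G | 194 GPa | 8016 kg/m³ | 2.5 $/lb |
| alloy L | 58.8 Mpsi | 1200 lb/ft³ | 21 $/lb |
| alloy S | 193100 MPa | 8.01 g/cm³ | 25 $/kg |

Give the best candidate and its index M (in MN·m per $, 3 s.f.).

After converting to SI:
  alloy X: E = 108.9 GPa, ρ = 8840 kg/m³, cost = 6.730 $/kg
  alloy G: E = 194.0 GPa, ρ = 8016 kg/m³, cost = 5.511 $/kg
  alloy L: E = 405.4 GPa, ρ = 19220 kg/m³, cost = 46.30 $/kg
  alloy S: E = 193.1 GPa, ρ = 8010 kg/m³, cost = 25.00 $/kg
  alloy G: M = 4.39 MN·m per $
  alloy X: M = 1.83 MN·m per $
  alloy S: M = 0.964 MN·m per $
  alloy L: M = 0.456 MN·m per $
Alloy G ranks first.

alloy G, M = 4.39 MN·m per $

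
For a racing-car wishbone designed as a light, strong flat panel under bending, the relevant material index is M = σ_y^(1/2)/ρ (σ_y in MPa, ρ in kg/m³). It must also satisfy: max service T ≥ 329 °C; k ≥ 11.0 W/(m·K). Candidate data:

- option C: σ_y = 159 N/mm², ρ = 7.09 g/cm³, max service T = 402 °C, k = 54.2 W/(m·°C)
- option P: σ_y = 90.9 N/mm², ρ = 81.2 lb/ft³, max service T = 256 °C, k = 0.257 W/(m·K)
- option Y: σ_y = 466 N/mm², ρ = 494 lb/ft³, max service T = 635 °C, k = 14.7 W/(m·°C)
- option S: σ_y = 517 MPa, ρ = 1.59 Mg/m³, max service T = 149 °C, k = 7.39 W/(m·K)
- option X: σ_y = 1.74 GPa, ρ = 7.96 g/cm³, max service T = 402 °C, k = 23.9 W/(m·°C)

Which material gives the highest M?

option X

Screen on constraints: max service T ≥ 329 °C; k ≥ 11.0 W/(m·K). Survivors: option C, option Y, option X.
In SI units:
  option C: σ_y = 159.0 MPa, ρ = 7090 kg/m³
  option Y: σ_y = 466.0 MPa, ρ = 7913 kg/m³
  option X: σ_y = 1740 MPa, ρ = 7960 kg/m³
  option X: M = 5.24×10⁻³
  option Y: M = 2.73×10⁻³
  option C: M = 1.78×10⁻³
Option X has the largest M.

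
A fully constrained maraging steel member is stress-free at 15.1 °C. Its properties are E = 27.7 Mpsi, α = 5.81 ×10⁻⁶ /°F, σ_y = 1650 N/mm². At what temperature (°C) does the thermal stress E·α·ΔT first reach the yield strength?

841 °C

E = 27.7 Mpsi = 191.0 GPa.
α = 5.81×10⁻⁶/°F × 9/5 = 10.5×10⁻⁶/K.
σ_y = 1650 N/mm² = 1650 MPa.
E·α·ΔT = 1650 MPa ⇒ ΔT = 1650 / (191.0×10³ × 10.5×10⁻⁶) = 826.1 K.
T = 15.1 + 826.1 = 841.2 °C.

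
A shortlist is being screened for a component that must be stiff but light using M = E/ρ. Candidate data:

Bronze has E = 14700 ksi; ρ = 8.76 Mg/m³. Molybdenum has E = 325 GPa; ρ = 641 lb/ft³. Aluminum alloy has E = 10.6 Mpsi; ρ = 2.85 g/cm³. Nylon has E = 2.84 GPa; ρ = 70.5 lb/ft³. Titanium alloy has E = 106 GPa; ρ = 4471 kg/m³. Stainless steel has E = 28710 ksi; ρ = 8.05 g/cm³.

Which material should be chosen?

molybdenum

In SI units:
  bronze: E = 101.4 GPa, ρ = 8760 kg/m³
  molybdenum: E = 325.0 GPa, ρ = 10270 kg/m³
  aluminum alloy: E = 73.08 GPa, ρ = 2850 kg/m³
  nylon: E = 2.840 GPa, ρ = 1129 kg/m³
  titanium alloy: E = 106.0 GPa, ρ = 4471 kg/m³
  stainless steel: E = 197.9 GPa, ρ = 8050 kg/m³
  molybdenum: M = 31.7 MN·m/kg
  aluminum alloy: M = 25.6 MN·m/kg
  stainless steel: M = 24.6 MN·m/kg
  titanium alloy: M = 23.7 MN·m/kg
  bronze: M = 11.6 MN·m/kg
  nylon: M = 2.51 MN·m/kg
Molybdenum has the largest M.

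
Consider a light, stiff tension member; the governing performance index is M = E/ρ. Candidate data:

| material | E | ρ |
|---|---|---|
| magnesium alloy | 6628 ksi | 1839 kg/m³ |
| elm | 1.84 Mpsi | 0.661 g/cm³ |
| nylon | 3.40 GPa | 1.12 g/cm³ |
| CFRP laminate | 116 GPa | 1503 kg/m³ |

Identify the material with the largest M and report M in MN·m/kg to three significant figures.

Convert each candidate to consistent units, then evaluate M:
  magnesium alloy: E = 45.70 GPa, ρ = 1839 kg/m³
  elm: E = 12.69 GPa, ρ = 661.0 kg/m³
  nylon: E = 3.400 GPa, ρ = 1120 kg/m³
  CFRP laminate: E = 116.0 GPa, ρ = 1503 kg/m³
  CFRP laminate: M = 77.2 MN·m/kg
  magnesium alloy: M = 24.8 MN·m/kg
  elm: M = 19.2 MN·m/kg
  nylon: M = 3.04 MN·m/kg
CFRP laminate has the largest M.

CFRP laminate, M = 77.2 MN·m/kg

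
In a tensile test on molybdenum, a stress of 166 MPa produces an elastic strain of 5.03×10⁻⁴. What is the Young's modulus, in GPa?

330 GPa

E = σ/ε = 166 MPa / 5.03×10⁻⁴ = 330000 MPa = 330 GPa.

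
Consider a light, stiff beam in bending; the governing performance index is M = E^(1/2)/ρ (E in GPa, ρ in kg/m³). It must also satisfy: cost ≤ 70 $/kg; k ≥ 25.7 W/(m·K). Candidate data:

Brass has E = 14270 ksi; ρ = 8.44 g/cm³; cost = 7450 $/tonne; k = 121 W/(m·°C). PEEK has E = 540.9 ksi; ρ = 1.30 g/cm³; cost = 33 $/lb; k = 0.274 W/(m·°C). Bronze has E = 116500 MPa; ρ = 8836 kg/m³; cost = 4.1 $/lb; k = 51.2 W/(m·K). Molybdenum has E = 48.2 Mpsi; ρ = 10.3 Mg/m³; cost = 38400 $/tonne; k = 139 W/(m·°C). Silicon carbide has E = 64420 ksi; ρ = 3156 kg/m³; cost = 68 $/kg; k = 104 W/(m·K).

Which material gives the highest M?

Screen on constraints: cost ≤ 70 $/kg; k ≥ 25.7 W/(m·K). Survivors: brass, bronze, molybdenum, silicon carbide.
Normalizing units and computing the index:
  brass: E = 98.39 GPa, ρ = 8440 kg/m³
  bronze: E = 116.5 GPa, ρ = 8836 kg/m³
  molybdenum: E = 332.3 GPa, ρ = 10300 kg/m³
  silicon carbide: E = 444.2 GPa, ρ = 3156 kg/m³
  silicon carbide: M = 6.68×10⁻³
  molybdenum: M = 1.77×10⁻³
  bronze: M = 1.22×10⁻³
  brass: M = 1.18×10⁻³
Silicon carbide has the largest M.

silicon carbide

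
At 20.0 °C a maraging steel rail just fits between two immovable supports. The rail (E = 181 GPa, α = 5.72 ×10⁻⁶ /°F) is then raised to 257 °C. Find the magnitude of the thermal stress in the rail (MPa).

α = 5.72×10⁻⁶/°F × 9/5 = 10.3×10⁻⁶/K.
ΔT = 237.0 K. Constrained thermal stress σ = E·α·ΔT = 181.0×10³ MPa × 10.3×10⁻⁶ × 237.0 = 442 MPa (compressive).

442 MPa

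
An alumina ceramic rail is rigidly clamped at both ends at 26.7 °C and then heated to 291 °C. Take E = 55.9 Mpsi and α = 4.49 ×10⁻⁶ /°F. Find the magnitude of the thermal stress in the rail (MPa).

E = 55.9 Mpsi = 385.4 GPa.
α = 4.49×10⁻⁶/°F × 9/5 = 8.08×10⁻⁶/K.
ΔT = 264.3 K. Constrained thermal stress σ = E·α·ΔT = 385.4×10³ MPa × 8.08×10⁻⁶ × 264.3 = 823 MPa (compressive).

823 MPa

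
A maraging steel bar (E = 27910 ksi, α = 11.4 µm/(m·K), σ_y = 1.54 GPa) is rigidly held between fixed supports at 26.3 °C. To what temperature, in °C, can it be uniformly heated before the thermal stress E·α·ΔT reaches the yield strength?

728 °C

E = 27910 ksi = 192.4 GPa.
σ_y = 1.54 GPa = 1540 MPa.
E·α·ΔT = 1540 MPa ⇒ ΔT = 1540 / (192.4×10³ × 11.4×10⁻⁶) = 702.0 K.
T = 26.3 + 702.0 = 728.3 °C.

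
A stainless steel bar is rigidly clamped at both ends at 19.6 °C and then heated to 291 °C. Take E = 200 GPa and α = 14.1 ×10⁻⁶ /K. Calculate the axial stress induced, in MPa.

765 MPa

ΔT = 271.4 K. Constrained thermal stress σ = E·α·ΔT = 200.0×10³ MPa × 14.1×10⁻⁶ × 271.4 = 765 MPa (compressive).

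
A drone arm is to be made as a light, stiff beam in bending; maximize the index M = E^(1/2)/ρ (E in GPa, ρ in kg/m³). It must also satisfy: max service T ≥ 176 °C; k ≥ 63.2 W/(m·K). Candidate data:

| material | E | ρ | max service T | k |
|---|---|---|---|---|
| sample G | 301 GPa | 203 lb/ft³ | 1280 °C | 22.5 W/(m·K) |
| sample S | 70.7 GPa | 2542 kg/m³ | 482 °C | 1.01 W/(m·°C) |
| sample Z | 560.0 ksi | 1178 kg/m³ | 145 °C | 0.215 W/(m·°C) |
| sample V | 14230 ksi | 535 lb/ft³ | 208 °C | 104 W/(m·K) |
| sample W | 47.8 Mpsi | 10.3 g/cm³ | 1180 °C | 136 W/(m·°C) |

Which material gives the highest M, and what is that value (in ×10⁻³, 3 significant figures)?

sample W, M = 1.76×10⁻³

Screen on constraints: max service T ≥ 176 °C; k ≥ 63.2 W/(m·K). Survivors: sample V, sample W.
Normalizing units and computing the index:
  sample V: E = 98.11 GPa, ρ = 8570 kg/m³
  sample W: E = 329.6 GPa, ρ = 10300 kg/m³
  sample W: M = 1.76×10⁻³
  sample V: M = 1.16×10⁻³
The maximum is for sample W.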